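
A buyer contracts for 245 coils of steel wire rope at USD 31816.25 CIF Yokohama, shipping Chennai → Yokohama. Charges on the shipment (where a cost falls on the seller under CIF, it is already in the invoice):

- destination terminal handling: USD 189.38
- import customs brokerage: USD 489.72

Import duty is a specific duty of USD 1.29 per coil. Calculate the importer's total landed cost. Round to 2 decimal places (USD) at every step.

CIF: the seller pays costs through ocean freight and marine insurance to the destination port.
The CIF price already equals the CIF value: 31816.25
Import duty = 245 × 1.29 = 316.05
Buyer bears: destination terminal 189.38 + brokerage 489.72 + duty 316.05 = 995.15
Landed cost = invoice 31816.25 + 995.15 = 32811.40

Total landed cost: USD 32811.40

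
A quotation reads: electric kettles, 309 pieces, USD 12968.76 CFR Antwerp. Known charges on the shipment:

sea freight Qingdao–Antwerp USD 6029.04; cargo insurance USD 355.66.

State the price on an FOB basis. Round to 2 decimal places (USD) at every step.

FOB price: USD 6939.72

Not relevant to the conversion: insurance — on the buyer under both terms; not part of either seller's price.
From CFR to FOB, the seller no longer bears: freight.
FOB price = 12968.76 − 6029.04 = 6939.72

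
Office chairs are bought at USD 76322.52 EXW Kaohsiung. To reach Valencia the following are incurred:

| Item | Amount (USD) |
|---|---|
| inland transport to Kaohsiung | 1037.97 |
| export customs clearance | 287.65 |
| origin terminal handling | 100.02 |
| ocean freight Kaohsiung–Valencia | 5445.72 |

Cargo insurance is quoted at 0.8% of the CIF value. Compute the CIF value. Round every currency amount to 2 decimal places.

Let C be the CIF value. C = EXW price + pre-shipment costs + freight + 0.8% × C
C − 0.8% × C = 76322.52 + 1037.97 + 287.65 + 100.02 + 5445.72
0.992 × C = 83193.88
C = 83193.88 / 0.992 = 83864.80
Insurance premium = 0.8% × 83864.80 = 670.92

CIF value: USD 83864.80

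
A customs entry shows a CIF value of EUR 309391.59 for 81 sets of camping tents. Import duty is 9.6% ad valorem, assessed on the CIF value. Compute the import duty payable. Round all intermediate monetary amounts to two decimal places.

Import duty = 309391.59 × 9.6% = 29701.59

Import duty: EUR 29701.59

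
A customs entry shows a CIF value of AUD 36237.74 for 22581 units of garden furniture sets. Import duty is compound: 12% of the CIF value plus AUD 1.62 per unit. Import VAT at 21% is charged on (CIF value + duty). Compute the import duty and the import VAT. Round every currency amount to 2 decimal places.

Import duty: AUD 40929.75; import VAT: AUD 16205.17

Ad valorem component: 36237.74 × 12% = 4348.53
Specific component: 22581 × 1.62 = 36581.22
Import duty = 4348.53 + 36581.22 = 40929.75
VAT base = CIF + duty = 36237.74 + 40929.75 = 77167.49
Import VAT = 77167.49 × 21% = 16205.17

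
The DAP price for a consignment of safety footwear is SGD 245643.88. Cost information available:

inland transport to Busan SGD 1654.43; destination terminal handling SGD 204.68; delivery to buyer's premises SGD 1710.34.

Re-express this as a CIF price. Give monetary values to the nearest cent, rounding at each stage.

CIF price: SGD 243728.86

Not relevant to the conversion: inland to port — on the seller under both DAP and CIF; already in the DAP price and stays in the CIF price.
From DAP to CIF, the seller no longer bears: destination terminal, delivery.
CIF price = 245643.88 − 204.68 − 1710.34 = 243728.86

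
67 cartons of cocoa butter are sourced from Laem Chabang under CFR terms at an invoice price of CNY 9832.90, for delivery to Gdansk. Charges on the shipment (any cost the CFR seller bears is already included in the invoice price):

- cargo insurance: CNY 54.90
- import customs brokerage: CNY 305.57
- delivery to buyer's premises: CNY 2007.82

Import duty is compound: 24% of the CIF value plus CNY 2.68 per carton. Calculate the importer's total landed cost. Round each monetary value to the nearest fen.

Total landed cost: CNY 14753.82

CFR: the seller pays costs through ocean freight to the destination port, but not insurance.
CIF value = CFR price + insurance = 9832.90 + 54.90 = 9887.80
Ad valorem component: 9887.80 × 24% = 2373.07
Specific component: 67 × 2.68 = 179.56
Import duty = 2373.07 + 179.56 = 2552.63
Buyer bears: insurance 54.90 + brokerage 305.57 + delivery 2007.82 + duty 2552.63 = 4920.92
Landed cost = invoice 9832.90 + 4920.92 = 14753.82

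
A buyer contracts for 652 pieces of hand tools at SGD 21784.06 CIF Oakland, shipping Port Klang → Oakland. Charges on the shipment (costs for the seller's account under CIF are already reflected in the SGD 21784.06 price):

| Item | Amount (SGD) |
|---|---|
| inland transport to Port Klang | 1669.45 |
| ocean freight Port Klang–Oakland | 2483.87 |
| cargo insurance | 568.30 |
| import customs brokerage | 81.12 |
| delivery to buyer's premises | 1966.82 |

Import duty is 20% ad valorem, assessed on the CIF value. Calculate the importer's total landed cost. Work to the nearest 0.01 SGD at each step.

Total landed cost: SGD 28188.81

CIF: the seller pays costs through ocean freight and marine insurance to the destination port.
Already in the invoice (seller's account under CIF): inland to port, freight, insurance — exclude.
The CIF price already equals the CIF value: 21784.06
Import duty = 21784.06 × 20% = 4356.81
Buyer bears: brokerage 81.12 + delivery 1966.82 + duty 4356.81 = 6404.75
Landed cost = invoice 21784.06 + 6404.75 = 28188.81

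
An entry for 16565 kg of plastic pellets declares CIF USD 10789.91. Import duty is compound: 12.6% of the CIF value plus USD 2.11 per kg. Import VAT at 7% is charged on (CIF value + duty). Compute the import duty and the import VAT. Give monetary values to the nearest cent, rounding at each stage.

Import duty: USD 36311.68; import VAT: USD 3297.11

Ad valorem component: 10789.91 × 12.6% = 1359.53
Specific component: 16565 × 2.11 = 34952.15
Import duty = 1359.53 + 34952.15 = 36311.68
VAT base = CIF + duty = 10789.91 + 36311.68 = 47101.59
Import VAT = 47101.59 × 7% = 3297.11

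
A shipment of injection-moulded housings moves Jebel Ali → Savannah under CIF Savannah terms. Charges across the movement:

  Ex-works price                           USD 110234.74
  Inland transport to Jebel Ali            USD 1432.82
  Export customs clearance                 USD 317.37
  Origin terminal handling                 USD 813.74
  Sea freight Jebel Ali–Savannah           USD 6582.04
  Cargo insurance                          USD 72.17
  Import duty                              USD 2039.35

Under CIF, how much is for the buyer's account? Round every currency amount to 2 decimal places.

CIF: the seller pays costs through ocean freight and marine insurance to the destination port.
Seller's account: goods 110234.74 + inland to port 1432.82 + export clearance 317.37 + origin terminal 813.74 + freight 6582.04 + insurance 72.17 = 119452.88
Buyer's account: duty 2039.35 = 2039.35

Buyer's account: USD 2039.35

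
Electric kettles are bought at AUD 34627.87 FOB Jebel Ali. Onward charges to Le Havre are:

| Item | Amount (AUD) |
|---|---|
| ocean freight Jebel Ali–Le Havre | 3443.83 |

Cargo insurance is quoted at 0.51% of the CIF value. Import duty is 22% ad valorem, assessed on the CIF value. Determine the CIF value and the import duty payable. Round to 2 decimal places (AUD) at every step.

CIF value: AUD 38266.86; import duty: AUD 8418.71

Let C be the CIF value. C = FOB price + freight + 0.51% × C
C − 0.51% × C = 34627.87 + 3443.83
0.9949 × C = 38071.70
C = 38071.70 / 0.9949 = 38266.86
Insurance premium = 0.51% × 38266.86 = 195.16
Import duty = 38266.86 × 22% = 8418.71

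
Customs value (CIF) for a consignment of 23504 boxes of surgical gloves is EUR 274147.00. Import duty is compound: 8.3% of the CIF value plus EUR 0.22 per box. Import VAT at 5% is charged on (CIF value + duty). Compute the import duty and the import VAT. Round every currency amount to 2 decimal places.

Import duty: EUR 27925.08; import VAT: EUR 15103.60

Ad valorem component: 274147.00 × 8.3% = 22754.20
Specific component: 23504 × 0.22 = 5170.88
Import duty = 22754.20 + 5170.88 = 27925.08
VAT base = CIF + duty = 274147.00 + 27925.08 = 302072.08
Import VAT = 302072.08 × 5% = 15103.60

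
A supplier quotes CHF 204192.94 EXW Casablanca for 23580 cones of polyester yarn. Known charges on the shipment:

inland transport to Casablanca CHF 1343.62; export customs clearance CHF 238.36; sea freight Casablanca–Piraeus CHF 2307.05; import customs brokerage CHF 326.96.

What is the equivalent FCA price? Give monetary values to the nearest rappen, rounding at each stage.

Not relevant to the conversion: freight, brokerage — on the buyer under both terms; not part of either seller's price.
From EXW to FCA, the seller additionally bears: inland to port, export clearance.
FCA price = 204192.94 + 1343.62 + 238.36 = 205774.92

FCA price: CHF 205774.92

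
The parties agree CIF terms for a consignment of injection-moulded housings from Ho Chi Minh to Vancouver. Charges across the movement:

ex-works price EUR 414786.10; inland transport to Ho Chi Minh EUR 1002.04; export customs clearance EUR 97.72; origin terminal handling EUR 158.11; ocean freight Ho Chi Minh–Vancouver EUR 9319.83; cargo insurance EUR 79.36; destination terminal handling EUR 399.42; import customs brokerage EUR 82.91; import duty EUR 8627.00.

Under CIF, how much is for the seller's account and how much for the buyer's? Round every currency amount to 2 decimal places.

Seller: EUR 425443.16; buyer: EUR 9109.33

CIF: the seller pays costs through ocean freight and marine insurance to the destination port.
Seller's account: goods 414786.10 + inland to port 1002.04 + export clearance 97.72 + origin terminal 158.11 + freight 9319.83 + insurance 79.36 = 425443.16
Buyer's account: destination terminal 399.42 + brokerage 82.91 + duty 8627.00 = 9109.33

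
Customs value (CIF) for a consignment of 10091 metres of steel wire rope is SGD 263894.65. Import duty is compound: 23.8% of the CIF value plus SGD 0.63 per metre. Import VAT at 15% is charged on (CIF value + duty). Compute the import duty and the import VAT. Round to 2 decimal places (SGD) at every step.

Import duty: SGD 69164.26; import VAT: SGD 49958.84

Ad valorem component: 263894.65 × 23.8% = 62806.93
Specific component: 10091 × 0.63 = 6357.33
Import duty = 62806.93 + 6357.33 = 69164.26
VAT base = CIF + duty = 263894.65 + 69164.26 = 333058.91
Import VAT = 333058.91 × 15% = 49958.84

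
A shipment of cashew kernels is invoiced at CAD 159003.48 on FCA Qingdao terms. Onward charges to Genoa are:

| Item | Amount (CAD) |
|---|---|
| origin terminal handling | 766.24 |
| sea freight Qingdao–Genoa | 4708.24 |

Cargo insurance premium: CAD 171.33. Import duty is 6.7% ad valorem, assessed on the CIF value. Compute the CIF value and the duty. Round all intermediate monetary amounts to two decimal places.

CIF value: CAD 164649.29; import duty: CAD 11031.50

CIF = FCA price + pre-shipment costs + freight + insurance
CIF = 159003.48 + 766.24 + 4708.24 + 171.33 = 164649.29
Import duty = 164649.29 × 6.7% = 11031.50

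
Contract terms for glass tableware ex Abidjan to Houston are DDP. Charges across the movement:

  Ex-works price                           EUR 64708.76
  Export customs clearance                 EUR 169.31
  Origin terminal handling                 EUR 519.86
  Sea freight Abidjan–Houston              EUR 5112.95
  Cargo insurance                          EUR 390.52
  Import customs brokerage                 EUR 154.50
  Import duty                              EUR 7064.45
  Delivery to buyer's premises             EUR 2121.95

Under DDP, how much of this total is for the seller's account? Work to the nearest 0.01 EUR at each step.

DDP: the seller bears all costs including import duty.
Seller's account: goods 64708.76 + export clearance 169.31 + origin terminal 519.86 + freight 5112.95 + insurance 390.52 + brokerage 154.50 + duty 7064.45 + delivery 2121.95 = 80242.30
Buyer's account: 0.00

Seller's account: EUR 80242.30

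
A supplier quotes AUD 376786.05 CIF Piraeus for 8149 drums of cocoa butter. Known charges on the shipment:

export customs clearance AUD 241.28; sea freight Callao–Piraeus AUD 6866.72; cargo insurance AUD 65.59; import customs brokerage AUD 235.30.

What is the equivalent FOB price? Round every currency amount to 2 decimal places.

Not relevant to the conversion: export clearance — on the seller under both CIF and FOB; already in the CIF price and stays in the FOB price. brokerage — on the buyer under both terms; not part of either seller's price.
From CIF to FOB, the seller no longer bears: freight, insurance.
FOB price = 376786.05 − 6866.72 − 65.59 = 369853.74

FOB price: AUD 369853.74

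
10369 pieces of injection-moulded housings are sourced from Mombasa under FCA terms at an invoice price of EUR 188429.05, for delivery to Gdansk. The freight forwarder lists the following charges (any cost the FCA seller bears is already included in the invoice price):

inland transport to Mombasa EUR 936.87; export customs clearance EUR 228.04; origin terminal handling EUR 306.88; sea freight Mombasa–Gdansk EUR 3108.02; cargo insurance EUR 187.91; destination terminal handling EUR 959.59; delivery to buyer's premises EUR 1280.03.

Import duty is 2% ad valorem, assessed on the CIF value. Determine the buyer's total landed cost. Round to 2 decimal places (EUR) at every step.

Total landed cost: EUR 198112.12

FCA: the seller delivers export-cleared goods to the carrier; the buyer bears costs from that point.
Already in the invoice (seller's account under FCA): inland to port, export clearance — exclude.
CIF value = FCA price + origin terminal + freight + insurance = 188429.05 + 306.88 + 3108.02 + 187.91 = 192031.86
Import duty = 192031.86 × 2% = 3840.64
Buyer bears: origin terminal 306.88 + freight 3108.02 + insurance 187.91 + destination terminal 959.59 + delivery 1280.03 + duty 3840.64 = 9683.07
Landed cost = invoice 188429.05 + 9683.07 = 198112.12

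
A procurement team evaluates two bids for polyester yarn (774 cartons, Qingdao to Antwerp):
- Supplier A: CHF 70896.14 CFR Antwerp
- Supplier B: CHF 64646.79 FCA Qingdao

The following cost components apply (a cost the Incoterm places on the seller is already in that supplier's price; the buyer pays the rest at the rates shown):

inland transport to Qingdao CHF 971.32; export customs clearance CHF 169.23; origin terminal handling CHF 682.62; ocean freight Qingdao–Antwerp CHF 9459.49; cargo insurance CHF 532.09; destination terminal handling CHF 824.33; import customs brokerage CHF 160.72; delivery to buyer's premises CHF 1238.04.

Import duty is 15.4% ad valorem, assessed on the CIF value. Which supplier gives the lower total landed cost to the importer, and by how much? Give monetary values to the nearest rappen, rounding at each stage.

Supplier A (CFR):
CIF value = CFR price + insurance = 70896.14 + 532.09 = 71428.23
Import duty = 71428.23 × 15.4% = 10999.95
Buyer bears (A): 532.09 + 824.33 + 160.72 + 1238.04 = 2755.18
Landed cost (A) = invoice 70896.14 + 2755.18 + duty 10999.95 = 84651.27
Supplier B (FCA):
CIF value = FCA price + origin terminal + freight + insurance = 64646.79 + 682.62 + 9459.49 + 532.09 = 75320.99
Import duty = 75320.99 × 15.4% = 11599.43
Buyer bears (B): 682.62 + 9459.49 + 532.09 + 824.33 + 160.72 + 1238.04 = 12897.29
Landed cost (B) = invoice 64646.79 + 12897.29 + duty 11599.43 = 89143.51
Difference = |84651.27 − 89143.51| = 4492.24

Supplier A is cheaper by CHF 4492.24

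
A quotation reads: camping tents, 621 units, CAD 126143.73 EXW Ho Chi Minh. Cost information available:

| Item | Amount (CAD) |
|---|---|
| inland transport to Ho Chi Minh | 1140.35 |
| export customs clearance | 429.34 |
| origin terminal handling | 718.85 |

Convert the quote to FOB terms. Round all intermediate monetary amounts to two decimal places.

FOB price: CAD 128432.27

From EXW to FOB, the seller additionally bears: inland to port, export clearance, origin terminal.
FOB price = 126143.73 + 1140.35 + 429.34 + 718.85 = 128432.27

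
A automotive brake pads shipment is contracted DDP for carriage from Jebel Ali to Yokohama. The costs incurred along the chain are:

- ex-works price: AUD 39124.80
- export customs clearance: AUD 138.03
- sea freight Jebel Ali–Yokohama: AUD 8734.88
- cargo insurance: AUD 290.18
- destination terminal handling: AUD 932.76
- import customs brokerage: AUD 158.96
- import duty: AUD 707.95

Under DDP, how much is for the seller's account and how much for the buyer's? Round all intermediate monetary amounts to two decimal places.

Seller: AUD 50087.56; buyer: AUD 0.00

DDP: the seller bears all costs including import duty.
Seller's account: goods 39124.80 + export clearance 138.03 + freight 8734.88 + insurance 290.18 + destination terminal 932.76 + brokerage 158.96 + duty 707.95 = 50087.56
Buyer's account: 0.00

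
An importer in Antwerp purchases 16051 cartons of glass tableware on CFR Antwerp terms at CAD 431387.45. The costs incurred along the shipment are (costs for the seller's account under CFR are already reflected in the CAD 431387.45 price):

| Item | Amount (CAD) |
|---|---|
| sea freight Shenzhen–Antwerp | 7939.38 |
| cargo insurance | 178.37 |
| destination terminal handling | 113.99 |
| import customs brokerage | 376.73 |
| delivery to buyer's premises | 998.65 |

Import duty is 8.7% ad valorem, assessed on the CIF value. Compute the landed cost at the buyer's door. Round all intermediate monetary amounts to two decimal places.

CFR: the seller pays costs through ocean freight to the destination port, but not insurance.
Already in the invoice (seller's account under CFR): freight — exclude.
CIF value = CFR price + insurance = 431387.45 + 178.37 = 431565.82
Import duty = 431565.82 × 8.7% = 37546.23
Buyer bears: insurance 178.37 + destination terminal 113.99 + brokerage 376.73 + delivery 998.65 + duty 37546.23 = 39213.97
Landed cost = invoice 431387.45 + 39213.97 = 470601.42

Total landed cost: CAD 470601.42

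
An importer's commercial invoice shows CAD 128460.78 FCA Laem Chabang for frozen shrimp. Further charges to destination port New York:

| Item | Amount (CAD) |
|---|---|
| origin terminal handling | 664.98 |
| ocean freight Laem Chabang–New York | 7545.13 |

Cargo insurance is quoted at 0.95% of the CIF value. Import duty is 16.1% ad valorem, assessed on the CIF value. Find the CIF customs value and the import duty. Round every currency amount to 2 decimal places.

Let C be the CIF value. C = FCA price + pre-shipment costs + freight + 0.95% × C
C − 0.95% × C = 128460.78 + 664.98 + 7545.13
0.9905 × C = 136670.89
C = 136670.89 / 0.9905 = 137981.72
Insurance premium = 0.95% × 137981.72 = 1310.83
Import duty = 137981.72 × 16.1% = 22215.06

CIF value: CAD 137981.72; import duty: CAD 22215.06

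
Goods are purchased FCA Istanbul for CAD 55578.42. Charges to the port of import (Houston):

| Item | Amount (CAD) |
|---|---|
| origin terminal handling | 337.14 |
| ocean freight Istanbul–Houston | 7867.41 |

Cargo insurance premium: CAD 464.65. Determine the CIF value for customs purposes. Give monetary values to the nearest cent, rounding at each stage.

CIF = FCA price + pre-shipment costs + freight + insurance
CIF = 55578.42 + 337.14 + 7867.41 + 464.65 = 64247.62

CIF value: CAD 64247.62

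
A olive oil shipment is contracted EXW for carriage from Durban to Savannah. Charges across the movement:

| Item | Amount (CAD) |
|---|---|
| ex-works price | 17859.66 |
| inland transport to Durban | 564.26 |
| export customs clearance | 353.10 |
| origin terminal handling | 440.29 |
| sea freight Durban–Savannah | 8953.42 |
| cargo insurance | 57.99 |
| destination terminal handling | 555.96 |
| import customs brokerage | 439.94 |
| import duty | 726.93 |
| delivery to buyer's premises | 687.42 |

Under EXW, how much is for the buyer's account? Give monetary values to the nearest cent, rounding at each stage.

EXW: the seller makes goods available at their premises; the buyer bears all onward costs.
Seller's account: goods 17859.66 = 17859.66
Buyer's account: inland to port 564.26 + export clearance 353.10 + origin terminal 440.29 + freight 8953.42 + insurance 57.99 + destination terminal 555.96 + brokerage 439.94 + duty 726.93 + delivery 687.42 = 12779.31

Buyer's account: CAD 12779.31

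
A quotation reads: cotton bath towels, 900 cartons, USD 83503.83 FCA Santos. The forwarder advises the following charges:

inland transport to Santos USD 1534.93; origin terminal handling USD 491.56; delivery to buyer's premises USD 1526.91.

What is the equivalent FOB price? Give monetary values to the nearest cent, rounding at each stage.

Not relevant to the conversion: inland to port — on the seller under both FCA and FOB; already in the FCA price and stays in the FOB price. delivery — on the buyer under both terms; not part of either seller's price.
From FCA to FOB, the seller additionally bears: origin terminal.
FOB price = 83503.83 + 491.56 = 83995.39

FOB price: USD 83995.39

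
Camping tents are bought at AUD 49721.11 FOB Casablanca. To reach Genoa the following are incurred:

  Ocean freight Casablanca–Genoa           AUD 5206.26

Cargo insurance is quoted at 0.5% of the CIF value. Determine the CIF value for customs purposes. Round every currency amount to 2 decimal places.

CIF value: AUD 55203.39

Let C be the CIF value. C = FOB price + freight + 0.5% × C
C − 0.5% × C = 49721.11 + 5206.26
0.995 × C = 54927.37
C = 54927.37 / 0.995 = 55203.39
Insurance premium = 0.5% × 55203.39 = 276.02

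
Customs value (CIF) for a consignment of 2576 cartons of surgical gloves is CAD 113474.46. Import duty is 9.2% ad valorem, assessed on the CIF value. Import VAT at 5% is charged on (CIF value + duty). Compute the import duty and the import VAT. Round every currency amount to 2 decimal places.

Import duty: CAD 10439.65; import VAT: CAD 6195.71

Import duty = 113474.46 × 9.2% = 10439.65
VAT base = CIF + duty = 113474.46 + 10439.65 = 123914.11
Import VAT = 123914.11 × 5% = 6195.71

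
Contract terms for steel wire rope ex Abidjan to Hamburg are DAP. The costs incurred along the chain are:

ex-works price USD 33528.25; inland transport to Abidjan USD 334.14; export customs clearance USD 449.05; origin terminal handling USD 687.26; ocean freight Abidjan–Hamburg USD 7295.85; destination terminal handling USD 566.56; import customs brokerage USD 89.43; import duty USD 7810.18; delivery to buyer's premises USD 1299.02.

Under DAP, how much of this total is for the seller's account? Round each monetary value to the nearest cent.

Seller's account: USD 44160.13

DAP: the seller bears all costs to the named destination except import duty and clearance.
Seller's account: goods 33528.25 + inland to port 334.14 + export clearance 449.05 + origin terminal 687.26 + freight 7295.85 + destination terminal 566.56 + delivery 1299.02 = 44160.13
Buyer's account: brokerage 89.43 + duty 7810.18 = 7899.61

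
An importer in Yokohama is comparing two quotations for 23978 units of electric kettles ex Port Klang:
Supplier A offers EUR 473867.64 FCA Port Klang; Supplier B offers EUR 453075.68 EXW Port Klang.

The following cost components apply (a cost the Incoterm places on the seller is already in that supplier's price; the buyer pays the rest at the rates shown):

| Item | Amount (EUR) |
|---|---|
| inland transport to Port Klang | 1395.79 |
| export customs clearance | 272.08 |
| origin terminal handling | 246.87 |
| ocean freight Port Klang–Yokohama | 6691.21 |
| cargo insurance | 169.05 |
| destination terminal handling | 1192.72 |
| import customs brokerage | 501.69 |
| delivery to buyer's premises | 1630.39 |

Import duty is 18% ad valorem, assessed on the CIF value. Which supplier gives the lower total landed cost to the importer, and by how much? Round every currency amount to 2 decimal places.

Supplier A (FCA):
CIF value = FCA price + origin terminal + freight + insurance = 473867.64 + 246.87 + 6691.21 + 169.05 = 480974.77
Import duty = 480974.77 × 18% = 86575.46
Buyer bears (A): 246.87 + 6691.21 + 169.05 + 1192.72 + 501.69 + 1630.39 = 10431.93
Landed cost (A) = invoice 473867.64 + 10431.93 + duty 86575.46 = 570875.03
Supplier B (EXW):
CIF value = EXW price + inland to port + export clearance + origin terminal + freight + insurance = 453075.68 + 1395.79 + 272.08 + 246.87 + 6691.21 + 169.05 = 461850.68
Import duty = 461850.68 × 18% = 83133.12
Buyer bears (B): 1395.79 + 272.08 + 246.87 + 6691.21 + 169.05 + 1192.72 + 501.69 + 1630.39 = 12099.80
Landed cost (B) = invoice 453075.68 + 12099.80 + duty 83133.12 = 548308.60
Difference = |570875.03 − 548308.60| = 22566.43

Supplier B is cheaper by EUR 22566.43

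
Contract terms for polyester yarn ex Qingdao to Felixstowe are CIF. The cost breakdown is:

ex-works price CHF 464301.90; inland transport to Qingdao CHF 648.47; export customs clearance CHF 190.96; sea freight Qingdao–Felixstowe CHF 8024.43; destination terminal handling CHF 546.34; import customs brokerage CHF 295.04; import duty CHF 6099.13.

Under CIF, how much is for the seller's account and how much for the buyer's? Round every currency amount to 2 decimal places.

CIF: the seller pays costs through ocean freight and marine insurance to the destination port.
Seller's account: goods 464301.90 + inland to port 648.47 + export clearance 190.96 + freight 8024.43 = 473165.76
Buyer's account: destination terminal 546.34 + brokerage 295.04 + duty 6099.13 = 6940.51

Seller: CHF 473165.76; buyer: CHF 6940.51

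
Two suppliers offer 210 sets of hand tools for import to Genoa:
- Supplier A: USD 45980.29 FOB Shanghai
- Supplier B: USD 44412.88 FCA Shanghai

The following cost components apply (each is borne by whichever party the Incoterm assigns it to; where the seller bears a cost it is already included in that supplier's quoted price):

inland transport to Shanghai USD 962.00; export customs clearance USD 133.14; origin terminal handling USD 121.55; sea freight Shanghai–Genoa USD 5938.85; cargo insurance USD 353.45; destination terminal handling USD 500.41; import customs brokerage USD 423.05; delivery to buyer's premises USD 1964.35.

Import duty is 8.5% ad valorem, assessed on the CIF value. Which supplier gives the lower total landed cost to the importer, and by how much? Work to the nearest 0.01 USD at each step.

Supplier B is cheaper by USD 1568.76

Supplier A (FOB):
CIF value = FOB price + freight + insurance = 45980.29 + 5938.85 + 353.45 = 52272.59
Import duty = 52272.59 × 8.5% = 4443.17
Buyer bears (A): 5938.85 + 353.45 + 500.41 + 423.05 + 1964.35 = 9180.11
Landed cost (A) = invoice 45980.29 + 9180.11 + duty 4443.17 = 59603.57
Supplier B (FCA):
CIF value = FCA price + origin terminal + freight + insurance = 44412.88 + 121.55 + 5938.85 + 353.45 = 50826.73
Import duty = 50826.73 × 8.5% = 4320.27
Buyer bears (B): 121.55 + 5938.85 + 353.45 + 500.41 + 423.05 + 1964.35 = 9301.66
Landed cost (B) = invoice 44412.88 + 9301.66 + duty 4320.27 = 58034.81
Difference = |59603.57 − 58034.81| = 1568.76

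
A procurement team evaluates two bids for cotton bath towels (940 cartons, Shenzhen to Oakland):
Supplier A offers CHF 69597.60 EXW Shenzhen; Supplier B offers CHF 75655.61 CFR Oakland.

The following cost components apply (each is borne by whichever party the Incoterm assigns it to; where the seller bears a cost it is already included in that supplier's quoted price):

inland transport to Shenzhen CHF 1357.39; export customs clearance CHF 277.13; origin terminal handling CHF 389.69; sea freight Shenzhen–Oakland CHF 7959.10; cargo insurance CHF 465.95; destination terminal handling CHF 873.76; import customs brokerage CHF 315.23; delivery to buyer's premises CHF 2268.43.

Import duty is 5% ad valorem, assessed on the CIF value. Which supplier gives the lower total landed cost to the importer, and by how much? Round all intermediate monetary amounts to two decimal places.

Supplier B is cheaper by CHF 4121.56

Supplier A (EXW):
CIF value = EXW price + inland to port + export clearance + origin terminal + freight + insurance = 69597.60 + 1357.39 + 277.13 + 389.69 + 7959.10 + 465.95 = 80046.86
Import duty = 80046.86 × 5% = 4002.34
Buyer bears (A): 1357.39 + 277.13 + 389.69 + 7959.10 + 465.95 + 873.76 + 315.23 + 2268.43 = 13906.68
Landed cost (A) = invoice 69597.60 + 13906.68 + duty 4002.34 = 87506.62
Supplier B (CFR):
CIF value = CFR price + insurance = 75655.61 + 465.95 = 76121.56
Import duty = 76121.56 × 5% = 3806.08
Buyer bears (B): 465.95 + 873.76 + 315.23 + 2268.43 = 3923.37
Landed cost (B) = invoice 75655.61 + 3923.37 + duty 3806.08 = 83385.06
Difference = |87506.62 − 83385.06| = 4121.56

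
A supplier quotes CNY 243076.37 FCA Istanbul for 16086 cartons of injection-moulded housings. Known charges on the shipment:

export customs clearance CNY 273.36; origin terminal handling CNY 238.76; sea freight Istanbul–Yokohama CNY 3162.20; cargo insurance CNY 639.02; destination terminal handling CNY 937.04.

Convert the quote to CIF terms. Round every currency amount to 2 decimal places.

CIF price: CNY 247116.35

Not relevant to the conversion: export clearance — on the seller under both FCA and CIF; already in the FCA price and stays in the CIF price. destination terminal — on the buyer under both terms; not part of either seller's price.
From FCA to CIF, the seller additionally bears: origin terminal, freight, insurance.
CIF price = 243076.37 + 238.76 + 3162.20 + 639.02 = 247116.35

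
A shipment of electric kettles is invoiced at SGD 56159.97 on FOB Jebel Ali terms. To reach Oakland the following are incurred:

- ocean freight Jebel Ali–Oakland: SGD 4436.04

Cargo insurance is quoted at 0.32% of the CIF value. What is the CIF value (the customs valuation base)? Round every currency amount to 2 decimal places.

Let C be the CIF value. C = FOB price + freight + 0.32% × C
C − 0.32% × C = 56159.97 + 4436.04
0.9968 × C = 60596.01
C = 60596.01 / 0.9968 = 60790.54
Insurance premium = 0.32% × 60790.54 = 194.53

CIF value: SGD 60790.54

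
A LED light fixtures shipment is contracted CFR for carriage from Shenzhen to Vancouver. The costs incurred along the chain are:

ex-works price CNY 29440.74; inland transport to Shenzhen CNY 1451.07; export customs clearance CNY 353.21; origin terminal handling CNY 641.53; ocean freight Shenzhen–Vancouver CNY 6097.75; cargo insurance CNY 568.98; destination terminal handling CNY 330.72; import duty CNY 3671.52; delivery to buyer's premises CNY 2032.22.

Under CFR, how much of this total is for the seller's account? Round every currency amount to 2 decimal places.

CFR: the seller pays costs through ocean freight to the destination port, but not insurance.
Seller's account: goods 29440.74 + inland to port 1451.07 + export clearance 353.21 + origin terminal 641.53 + freight 6097.75 = 37984.30
Buyer's account: insurance 568.98 + destination terminal 330.72 + duty 3671.52 + delivery 2032.22 = 6603.44

Seller's account: CNY 37984.30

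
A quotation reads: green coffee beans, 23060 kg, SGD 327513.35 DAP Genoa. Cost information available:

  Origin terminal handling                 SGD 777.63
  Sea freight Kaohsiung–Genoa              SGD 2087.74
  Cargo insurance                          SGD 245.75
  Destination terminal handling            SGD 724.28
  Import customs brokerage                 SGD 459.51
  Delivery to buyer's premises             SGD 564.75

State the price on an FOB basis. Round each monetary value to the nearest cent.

FOB price: SGD 323890.83

Not relevant to the conversion: origin terminal — on the seller under both DAP and FOB; already in the DAP price and stays in the FOB price. brokerage — on the buyer under both terms; not part of either seller's price.
From DAP to FOB, the seller no longer bears: freight, insurance, destination terminal, delivery.
FOB price = 327513.35 − 2087.74 − 245.75 − 724.28 − 564.75 = 323890.83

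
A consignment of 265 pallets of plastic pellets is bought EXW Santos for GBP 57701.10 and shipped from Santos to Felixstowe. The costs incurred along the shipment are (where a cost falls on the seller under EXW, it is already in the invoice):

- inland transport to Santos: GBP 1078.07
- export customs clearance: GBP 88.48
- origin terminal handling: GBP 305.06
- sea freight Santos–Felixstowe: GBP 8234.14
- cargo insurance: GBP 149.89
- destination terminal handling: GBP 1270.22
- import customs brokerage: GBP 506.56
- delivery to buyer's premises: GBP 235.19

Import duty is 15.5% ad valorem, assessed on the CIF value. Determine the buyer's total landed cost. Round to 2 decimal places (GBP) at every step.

EXW: the seller makes goods available at their premises; the buyer bears all onward costs.
CIF value = EXW price + inland to port + export clearance + origin terminal + freight + insurance = 57701.10 + 1078.07 + 88.48 + 305.06 + 8234.14 + 149.89 = 67556.74
Import duty = 67556.74 × 15.5% = 10471.29
Buyer bears: inland to port 1078.07 + export clearance 88.48 + origin terminal 305.06 + freight 8234.14 + insurance 149.89 + destination terminal 1270.22 + brokerage 506.56 + delivery 235.19 + duty 10471.29 = 22338.90
Landed cost = invoice 57701.10 + 22338.90 = 80040.00

Total landed cost: GBP 80040.00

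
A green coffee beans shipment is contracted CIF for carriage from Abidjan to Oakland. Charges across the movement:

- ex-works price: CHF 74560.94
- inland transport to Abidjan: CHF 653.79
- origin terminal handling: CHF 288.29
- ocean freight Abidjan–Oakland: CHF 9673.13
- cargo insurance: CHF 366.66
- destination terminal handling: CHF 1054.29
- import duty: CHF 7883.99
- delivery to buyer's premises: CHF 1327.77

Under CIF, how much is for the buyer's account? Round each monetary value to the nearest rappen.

CIF: the seller pays costs through ocean freight and marine insurance to the destination port.
Seller's account: goods 74560.94 + inland to port 653.79 + origin terminal 288.29 + freight 9673.13 + insurance 366.66 = 85542.81
Buyer's account: destination terminal 1054.29 + duty 7883.99 + delivery 1327.77 = 10266.05

Buyer's account: CHF 10266.05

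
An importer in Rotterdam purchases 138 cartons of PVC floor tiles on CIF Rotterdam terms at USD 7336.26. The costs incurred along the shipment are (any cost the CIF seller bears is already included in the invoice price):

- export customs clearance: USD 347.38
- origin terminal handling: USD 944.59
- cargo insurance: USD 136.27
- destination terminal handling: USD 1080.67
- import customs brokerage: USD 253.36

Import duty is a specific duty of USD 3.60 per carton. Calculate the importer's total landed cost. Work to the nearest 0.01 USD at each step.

CIF: the seller pays costs through ocean freight and marine insurance to the destination port.
Already in the invoice (seller's account under CIF): export clearance, origin terminal, insurance — exclude.
The CIF price already equals the CIF value: 7336.26
Import duty = 138 × 3.60 = 496.80
Buyer bears: destination terminal 1080.67 + brokerage 253.36 + duty 496.80 = 1830.83
Landed cost = invoice 7336.26 + 1830.83 = 9167.09

Total landed cost: USD 9167.09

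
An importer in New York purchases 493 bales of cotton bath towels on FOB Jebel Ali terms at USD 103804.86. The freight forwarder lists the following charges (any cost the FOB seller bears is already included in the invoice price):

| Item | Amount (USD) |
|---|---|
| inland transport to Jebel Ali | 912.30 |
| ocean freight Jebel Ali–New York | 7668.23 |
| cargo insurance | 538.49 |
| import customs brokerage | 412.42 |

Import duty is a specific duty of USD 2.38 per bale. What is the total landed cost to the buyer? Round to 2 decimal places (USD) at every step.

Total landed cost: USD 113597.34

FOB: the seller bears costs until goods are on board at the origin port; the buyer bears freight, insurance and all costs thereafter.
Already in the invoice (seller's account under FOB): inland to port — exclude.
CIF value = FOB price + freight + insurance = 103804.86 + 7668.23 + 538.49 = 112011.58
Import duty = 493 × 2.38 = 1173.34
Buyer bears: freight 7668.23 + insurance 538.49 + brokerage 412.42 + duty 1173.34 = 9792.48
Landed cost = invoice 103804.86 + 9792.48 = 113597.34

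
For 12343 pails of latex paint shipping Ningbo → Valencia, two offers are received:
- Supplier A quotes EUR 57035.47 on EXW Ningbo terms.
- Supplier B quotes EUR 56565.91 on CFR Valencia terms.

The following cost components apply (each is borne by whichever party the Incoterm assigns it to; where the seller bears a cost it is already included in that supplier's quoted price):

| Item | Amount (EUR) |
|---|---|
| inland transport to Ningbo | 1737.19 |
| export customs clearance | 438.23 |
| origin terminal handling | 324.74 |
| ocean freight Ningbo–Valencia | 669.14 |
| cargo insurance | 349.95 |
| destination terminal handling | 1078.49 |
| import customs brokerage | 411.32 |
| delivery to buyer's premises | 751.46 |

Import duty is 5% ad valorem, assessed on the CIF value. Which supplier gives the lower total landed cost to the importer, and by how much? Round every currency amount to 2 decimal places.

Supplier A (EXW):
CIF value = EXW price + inland to port + export clearance + origin terminal + freight + insurance = 57035.47 + 1737.19 + 438.23 + 324.74 + 669.14 + 349.95 = 60554.72
Import duty = 60554.72 × 5% = 3027.74
Buyer bears (A): 1737.19 + 438.23 + 324.74 + 669.14 + 349.95 + 1078.49 + 411.32 + 751.46 = 5760.52
Landed cost (A) = invoice 57035.47 + 5760.52 + duty 3027.74 = 65823.73
Supplier B (CFR):
CIF value = CFR price + insurance = 56565.91 + 349.95 = 56915.86
Import duty = 56915.86 × 5% = 2845.79
Buyer bears (B): 349.95 + 1078.49 + 411.32 + 751.46 = 2591.22
Landed cost (B) = invoice 56565.91 + 2591.22 + duty 2845.79 = 62002.92
Difference = |65823.73 − 62002.92| = 3820.81

Supplier B is cheaper by EUR 3820.81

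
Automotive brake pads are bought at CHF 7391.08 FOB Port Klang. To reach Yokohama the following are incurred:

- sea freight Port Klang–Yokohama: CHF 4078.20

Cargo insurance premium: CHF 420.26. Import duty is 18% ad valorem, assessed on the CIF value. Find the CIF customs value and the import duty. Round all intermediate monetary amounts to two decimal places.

CIF = FOB price + freight + insurance
CIF = 7391.08 + 4078.20 + 420.26 = 11889.54
Import duty = 11889.54 × 18% = 2140.12

CIF value: CHF 11889.54; import duty: CHF 2140.12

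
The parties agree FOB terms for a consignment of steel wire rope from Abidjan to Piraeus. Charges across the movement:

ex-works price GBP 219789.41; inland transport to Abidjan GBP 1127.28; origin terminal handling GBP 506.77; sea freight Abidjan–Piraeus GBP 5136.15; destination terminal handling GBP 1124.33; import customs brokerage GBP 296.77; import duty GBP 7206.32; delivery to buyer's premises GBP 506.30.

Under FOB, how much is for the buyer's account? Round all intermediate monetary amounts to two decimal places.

Buyer's account: GBP 14269.87

FOB: the seller bears costs until goods are on board at the origin port; the buyer bears freight, insurance and all costs thereafter.
Seller's account: goods 219789.41 + inland to port 1127.28 + origin terminal 506.77 = 221423.46
Buyer's account: freight 5136.15 + destination terminal 1124.33 + brokerage 296.77 + duty 7206.32 + delivery 506.30 = 14269.87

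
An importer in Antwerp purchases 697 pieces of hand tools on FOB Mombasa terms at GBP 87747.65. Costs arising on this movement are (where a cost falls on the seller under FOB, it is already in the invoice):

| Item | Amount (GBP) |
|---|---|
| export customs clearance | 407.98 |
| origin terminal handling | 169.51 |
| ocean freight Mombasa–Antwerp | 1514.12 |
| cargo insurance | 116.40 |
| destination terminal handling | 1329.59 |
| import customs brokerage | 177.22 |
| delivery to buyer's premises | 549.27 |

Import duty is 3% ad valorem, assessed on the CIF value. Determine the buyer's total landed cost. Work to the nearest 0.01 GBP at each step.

FOB: the seller bears costs until goods are on board at the origin port; the buyer bears freight, insurance and all costs thereafter.
Already in the invoice (seller's account under FOB): export clearance, origin terminal — exclude.
CIF value = FOB price + freight + insurance = 87747.65 + 1514.12 + 116.40 = 89378.17
Import duty = 89378.17 × 3% = 2681.35
Buyer bears: freight 1514.12 + insurance 116.40 + destination terminal 1329.59 + brokerage 177.22 + delivery 549.27 + duty 2681.35 = 6367.95
Landed cost = invoice 87747.65 + 6367.95 = 94115.60

Total landed cost: GBP 94115.60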